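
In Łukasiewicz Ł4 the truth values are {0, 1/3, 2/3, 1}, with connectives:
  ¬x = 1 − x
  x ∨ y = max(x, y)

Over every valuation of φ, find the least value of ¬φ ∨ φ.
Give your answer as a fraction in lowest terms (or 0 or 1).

2/3

Take φ = 1/3:
¬φ = ¬1/3 = 2/3
¬φ ∨ φ = 2/3 ∨ 1/3 = 2/3
No assignment yields a value below 2/3, so this is the minimum.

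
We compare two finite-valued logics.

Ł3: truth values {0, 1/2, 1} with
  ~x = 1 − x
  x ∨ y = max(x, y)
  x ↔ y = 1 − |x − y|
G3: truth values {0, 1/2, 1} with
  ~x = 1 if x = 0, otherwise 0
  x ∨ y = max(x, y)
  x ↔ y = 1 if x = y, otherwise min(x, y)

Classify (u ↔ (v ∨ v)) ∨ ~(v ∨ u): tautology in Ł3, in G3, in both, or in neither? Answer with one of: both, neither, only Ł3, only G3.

In Ł3: at u = 0, v = 1/2 the value is 1/2 — not a tautology.
In G3: at u = 0, v = 1/2 the value is 0 — not a tautology.

neither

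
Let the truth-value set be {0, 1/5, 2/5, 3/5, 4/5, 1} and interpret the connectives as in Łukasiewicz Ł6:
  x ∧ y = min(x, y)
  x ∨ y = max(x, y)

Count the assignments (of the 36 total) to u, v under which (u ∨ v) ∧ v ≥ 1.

6

value 1: 6 assignments (counts)
value 4/5: 6 assignments
value 3/5: 6 assignments
value 2/5: 6 assignments
value 1/5: 6 assignments
value 0: 6 assignments
So 6 of the 36 assignments meet the threshold.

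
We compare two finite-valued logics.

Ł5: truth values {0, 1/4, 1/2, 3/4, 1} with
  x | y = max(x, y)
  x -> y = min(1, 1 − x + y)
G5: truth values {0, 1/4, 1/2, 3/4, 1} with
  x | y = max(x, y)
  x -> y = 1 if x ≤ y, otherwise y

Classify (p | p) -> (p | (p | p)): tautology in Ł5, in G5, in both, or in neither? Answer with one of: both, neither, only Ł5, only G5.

In Ł5: every assignment gives 1 — tautology.
In G5: every assignment gives 1 — tautology.

both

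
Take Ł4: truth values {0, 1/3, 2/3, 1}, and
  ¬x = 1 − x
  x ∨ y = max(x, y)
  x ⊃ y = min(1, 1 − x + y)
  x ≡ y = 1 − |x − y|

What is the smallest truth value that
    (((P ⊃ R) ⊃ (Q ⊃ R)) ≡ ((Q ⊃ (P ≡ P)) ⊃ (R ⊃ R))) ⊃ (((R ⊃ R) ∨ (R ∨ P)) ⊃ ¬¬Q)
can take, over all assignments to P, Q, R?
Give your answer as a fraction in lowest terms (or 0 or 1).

Take P = 0, Q = 0, R = 0:
P ⊃ R = 0 ⊃ 0 = 1
Q ⊃ R = 0 ⊃ 0 = 1
(P ⊃ R) ⊃ (Q ⊃ R) = 1 ⊃ 1 = 1
P ≡ P = 0 ≡ 0 = 1
Q ⊃ (P ≡ P) = 0 ⊃ 1 = 1
R ⊃ R = 0 ⊃ 0 = 1
(Q ⊃ (P ≡ P)) ⊃ (R ⊃ R) = 1 ⊃ 1 = 1
((P ⊃ R) ⊃ (Q ⊃ R)) ≡ ((Q ⊃ (P ≡ P)) ⊃ (R ⊃ R)) = 1 ≡ 1 = 1
R ⊃ R = 0 ⊃ 0 = 1
R ∨ P = 0 ∨ 0 = 0
(R ⊃ R) ∨ (R ∨ P) = 1 ∨ 0 = 1
¬Q = ¬0 = 1
¬¬Q = ¬1 = 0
((R ⊃ R) ∨ (R ∨ P)) ⊃ ¬¬Q = 1 ⊃ 0 = 0
(((P ⊃ R) ⊃ (Q ⊃ R)) ≡ ((Q ⊃ (P ≡ P)) ⊃ (R ⊃ R))) ⊃ (((R ⊃ R) ∨ (R ∨ P)) ⊃ ¬¬Q) = 1 ⊃ 0 = 0
No assignment yields a value below 0, so this is the minimum.

0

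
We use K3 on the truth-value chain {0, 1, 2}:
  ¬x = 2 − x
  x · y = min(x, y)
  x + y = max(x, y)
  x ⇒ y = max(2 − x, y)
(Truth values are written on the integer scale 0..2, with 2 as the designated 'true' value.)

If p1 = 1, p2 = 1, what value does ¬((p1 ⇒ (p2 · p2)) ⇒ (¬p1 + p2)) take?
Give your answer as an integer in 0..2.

p2 · p2 = 1 · 1 = 1
p1 ⇒ (p2 · p2) = 1 ⇒ 1 = 1
¬p1 = ¬1 = 1
¬p1 + p2 = 1 + 1 = 1
(p1 ⇒ (p2 · p2)) ⇒ (¬p1 + p2) = 1 ⇒ 1 = 1
¬((p1 ⇒ (p2 · p2)) ⇒ (¬p1 + p2)) = ¬1 = 1

1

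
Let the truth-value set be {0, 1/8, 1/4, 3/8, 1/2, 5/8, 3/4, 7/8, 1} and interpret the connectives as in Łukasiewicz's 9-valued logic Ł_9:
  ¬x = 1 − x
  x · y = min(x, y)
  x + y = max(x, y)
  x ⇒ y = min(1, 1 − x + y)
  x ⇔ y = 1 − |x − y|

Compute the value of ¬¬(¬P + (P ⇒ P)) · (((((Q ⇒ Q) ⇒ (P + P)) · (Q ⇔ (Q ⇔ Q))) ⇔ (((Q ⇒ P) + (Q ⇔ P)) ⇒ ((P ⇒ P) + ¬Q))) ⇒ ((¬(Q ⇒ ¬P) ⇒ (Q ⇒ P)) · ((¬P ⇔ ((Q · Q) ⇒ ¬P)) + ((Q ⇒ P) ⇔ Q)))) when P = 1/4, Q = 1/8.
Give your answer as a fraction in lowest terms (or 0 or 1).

¬P = ¬1/4 = 3/4
P ⇒ P = 1/4 ⇒ 1/4 = 1
¬P + (P ⇒ P) = 3/4 + 1 = 1
¬(¬P + (P ⇒ P)) = ¬1 = 0
¬¬(¬P + (P ⇒ P)) = ¬0 = 1
Q ⇒ Q = 1/8 ⇒ 1/8 = 1
P + P = 1/4 + 1/4 = 1/4
(Q ⇒ Q) ⇒ (P + P) = 1 ⇒ 1/4 = 1/4
Q ⇔ Q = 1/8 ⇔ 1/8 = 1
Q ⇔ (Q ⇔ Q) = 1/8 ⇔ 1 = 1/8
((Q ⇒ Q) ⇒ (P + P)) · (Q ⇔ (Q ⇔ Q)) = 1/4 · 1/8 = 1/8
Q ⇒ P = 1/8 ⇒ 1/4 = 1
Q ⇔ P = 1/8 ⇔ 1/4 = 7/8
(Q ⇒ P) + (Q ⇔ P) = 1 + 7/8 = 1
P ⇒ P = 1/4 ⇒ 1/4 = 1
¬Q = ¬1/8 = 7/8
(P ⇒ P) + ¬Q = 1 + 7/8 = 1
((Q ⇒ P) + (Q ⇔ P)) ⇒ ((P ⇒ P) + ¬Q) = 1 ⇒ 1 = 1
(((Q ⇒ Q) ⇒ (P + P)) · (Q ⇔ (Q ⇔ Q))) ⇔ (((Q ⇒ P) + (Q ⇔ P)) ⇒ ((P ⇒ P) + ¬Q)) = 1/8 ⇔ 1 = 1/8
¬P = ¬1/4 = 3/4
Q ⇒ ¬P = 1/8 ⇒ 3/4 = 1
¬(Q ⇒ ¬P) = ¬1 = 0
Q ⇒ P = 1/8 ⇒ 1/4 = 1
¬(Q ⇒ ¬P) ⇒ (Q ⇒ P) = 0 ⇒ 1 = 1
¬P = ¬1/4 = 3/4
Q · Q = 1/8 · 1/8 = 1/8
¬P = ¬1/4 = 3/4
(Q · Q) ⇒ ¬P = 1/8 ⇒ 3/4 = 1
¬P ⇔ ((Q · Q) ⇒ ¬P) = 3/4 ⇔ 1 = 3/4
Q ⇒ P = 1/8 ⇒ 1/4 = 1
(Q ⇒ P) ⇔ Q = 1 ⇔ 1/8 = 1/8
(¬P ⇔ ((Q · Q) ⇒ ¬P)) + ((Q ⇒ P) ⇔ Q) = 3/4 + 1/8 = 3/4
(¬(Q ⇒ ¬P) ⇒ (Q ⇒ P)) · ((¬P ⇔ ((Q · Q) ⇒ ¬P)) + ((Q ⇒ P) ⇔ Q)) = 1 · 3/4 = 3/4
((((Q ⇒ Q) ⇒ (P + P)) · (Q ⇔ (Q ⇔ Q))) ⇔ (((Q ⇒ P) + (Q ⇔ P)) ⇒ ((P ⇒ P) + ¬Q))) ⇒ ((¬(Q ⇒ ¬P) ⇒ (Q ⇒ P)) · ((¬P ⇔ ((Q · Q) ⇒ ¬P)) + ((Q ⇒ P) ⇔ Q))) = 1/8 ⇒ 3/4 = 1
¬¬(¬P + (P ⇒ P)) · (((((Q ⇒ Q) ⇒ (P + P)) · (Q ⇔ (Q ⇔ Q))) ⇔ (((Q ⇒ P) + (Q ⇔ P)) ⇒ ((P ⇒ P) + ¬Q))) ⇒ ((¬(Q ⇒ ¬P) ⇒ (Q ⇒ P)) · ((¬P ⇔ ((Q · Q) ⇒ ¬P)) + ((Q ⇒ P) ⇔ Q)))) = 1 · 1 = 1

1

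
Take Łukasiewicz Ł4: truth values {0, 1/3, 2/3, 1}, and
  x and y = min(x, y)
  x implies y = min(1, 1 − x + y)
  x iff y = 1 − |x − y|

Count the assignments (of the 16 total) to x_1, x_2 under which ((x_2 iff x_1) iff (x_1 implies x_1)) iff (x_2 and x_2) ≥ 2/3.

x_1 = 0, x_2 = 0 ↦ 0  <
x_1 = 0, x_2 = 1/3 ↦ 2/3  ≥
x_1 = 0, x_2 = 2/3 ↦ 2/3  ≥
x_1 = 0, x_2 = 1 ↦ 0  <
x_1 = 1/3, x_2 = 0 ↦ 1/3  <
x_1 = 1/3, x_2 = 1/3 ↦ 1/3  <
x_1 = 1/3, x_2 = 2/3 ↦ 1  ≥
x_1 = 1/3, x_2 = 1 ↦ 1/3  <
x_1 = 2/3, x_2 = 0 ↦ 2/3  ≥
x_1 = 2/3, x_2 = 1/3 ↦ 2/3  ≥
x_1 = 2/3, x_2 = 2/3 ↦ 2/3  ≥
x_1 = 2/3, x_2 = 1 ↦ 2/3  ≥
x_1 = 1, x_2 = 0 ↦ 1  ≥
x_1 = 1, x_2 = 1/3 ↦ 1  ≥
x_1 = 1, x_2 = 2/3 ↦ 1  ≥
x_1 = 1, x_2 = 1 ↦ 1  ≥
So 11 of the 16 assignments meet the threshold.

11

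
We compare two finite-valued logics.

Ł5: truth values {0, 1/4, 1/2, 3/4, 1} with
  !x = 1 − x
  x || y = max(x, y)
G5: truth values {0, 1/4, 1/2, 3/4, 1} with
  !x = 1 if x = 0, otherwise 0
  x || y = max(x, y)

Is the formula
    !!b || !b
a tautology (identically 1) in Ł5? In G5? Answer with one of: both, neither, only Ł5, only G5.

In Ł5: at b = 1/4 the value is 3/4 — not a tautology.
In G5: every assignment gives 1 — tautology.

only G5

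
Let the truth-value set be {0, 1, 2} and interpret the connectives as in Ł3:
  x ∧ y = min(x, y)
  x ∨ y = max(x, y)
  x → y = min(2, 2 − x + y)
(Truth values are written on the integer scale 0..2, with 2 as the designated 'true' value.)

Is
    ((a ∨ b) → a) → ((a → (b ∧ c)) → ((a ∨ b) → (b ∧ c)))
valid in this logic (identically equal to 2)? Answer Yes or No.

Yes

At a = 0, b = 1, c = 1, for instance:
a ∨ b = 0 ∨ 1 = 1
(a ∨ b) → a = 1 → 0 = 1
b ∧ c = 1 ∧ 1 = 1
a → (b ∧ c) = 0 → 1 = 2
(a ∨ b) → (b ∧ c) = 1 → 1 = 2
(a → (b ∧ c)) → ((a ∨ b) → (b ∧ c)) = 2 → 2 = 2
((a ∨ b) → a) → ((a → (b ∧ c)) → ((a ∨ b) → (b ∧ c))) = 1 → 2 = 2
and checking the remaining 26 assignments likewise gives ≥ 2 in every case.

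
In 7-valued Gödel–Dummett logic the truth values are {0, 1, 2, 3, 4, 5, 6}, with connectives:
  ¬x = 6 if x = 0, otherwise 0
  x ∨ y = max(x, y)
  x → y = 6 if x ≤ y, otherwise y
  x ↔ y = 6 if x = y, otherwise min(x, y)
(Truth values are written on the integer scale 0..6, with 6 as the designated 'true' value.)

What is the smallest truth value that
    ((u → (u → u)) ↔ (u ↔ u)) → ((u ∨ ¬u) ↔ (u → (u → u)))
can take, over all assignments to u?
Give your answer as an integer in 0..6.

Take u = 1:
u → u = 1 → 1 = 6
u → (u → u) = 1 → 6 = 6
u ↔ u = 1 ↔ 1 = 6
(u → (u → u)) ↔ (u ↔ u) = 6 ↔ 6 = 6
¬u = ¬1 = 0
u ∨ ¬u = 1 ∨ 0 = 1
u → u = 1 → 1 = 6
u → (u → u) = 1 → 6 = 6
(u ∨ ¬u) ↔ (u → (u → u)) = 1 ↔ 6 = 1
((u → (u → u)) ↔ (u ↔ u)) → ((u ∨ ¬u) ↔ (u → (u → u))) = 6 → 1 = 1
No assignment yields a value below 1, so this is the minimum.

1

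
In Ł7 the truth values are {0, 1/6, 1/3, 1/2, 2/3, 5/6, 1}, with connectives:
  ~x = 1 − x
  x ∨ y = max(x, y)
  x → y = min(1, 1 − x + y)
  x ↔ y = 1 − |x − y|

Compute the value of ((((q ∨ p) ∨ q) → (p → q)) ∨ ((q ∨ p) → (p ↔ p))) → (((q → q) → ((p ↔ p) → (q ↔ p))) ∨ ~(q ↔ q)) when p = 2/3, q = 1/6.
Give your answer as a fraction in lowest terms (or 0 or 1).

1/2

q ∨ p = 1/6 ∨ 2/3 = 2/3
(q ∨ p) ∨ q = 2/3 ∨ 1/6 = 2/3
p → q = 2/3 → 1/6 = 1/2
((q ∨ p) ∨ q) → (p → q) = 2/3 → 1/2 = 5/6
q ∨ p = 1/6 ∨ 2/3 = 2/3
p ↔ p = 2/3 ↔ 2/3 = 1
(q ∨ p) → (p ↔ p) = 2/3 → 1 = 1
(((q ∨ p) ∨ q) → (p → q)) ∨ ((q ∨ p) → (p ↔ p)) = 5/6 ∨ 1 = 1
q → q = 1/6 → 1/6 = 1
p ↔ p = 2/3 ↔ 2/3 = 1
q ↔ p = 1/6 ↔ 2/3 = 1/2
(p ↔ p) → (q ↔ p) = 1 → 1/2 = 1/2
(q → q) → ((p ↔ p) → (q ↔ p)) = 1 → 1/2 = 1/2
q ↔ q = 1/6 ↔ 1/6 = 1
~(q ↔ q) = ~1 = 0
((q → q) → ((p ↔ p) → (q ↔ p))) ∨ ~(q ↔ q) = 1/2 ∨ 0 = 1/2
((((q ∨ p) ∨ q) → (p → q)) ∨ ((q ∨ p) → (p ↔ p))) → (((q → q) → ((p ↔ p) → (q ↔ p))) ∨ ~(q ↔ q)) = 1 → 1/2 = 1/2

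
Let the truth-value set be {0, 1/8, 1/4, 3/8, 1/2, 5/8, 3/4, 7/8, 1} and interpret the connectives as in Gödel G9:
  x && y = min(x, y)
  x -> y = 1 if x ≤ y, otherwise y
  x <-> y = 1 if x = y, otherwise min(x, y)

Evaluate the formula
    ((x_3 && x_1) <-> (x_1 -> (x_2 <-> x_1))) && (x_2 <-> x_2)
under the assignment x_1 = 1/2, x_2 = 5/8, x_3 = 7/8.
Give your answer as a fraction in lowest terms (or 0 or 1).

1/2

x_3 && x_1 = 7/8 && 1/2 = 1/2
x_2 <-> x_1 = 5/8 <-> 1/2 = 1/2
x_1 -> (x_2 <-> x_1) = 1/2 -> 1/2 = 1
(x_3 && x_1) <-> (x_1 -> (x_2 <-> x_1)) = 1/2 <-> 1 = 1/2
x_2 <-> x_2 = 5/8 <-> 5/8 = 1
((x_3 && x_1) <-> (x_1 -> (x_2 <-> x_1))) && (x_2 <-> x_2) = 1/2 && 1 = 1/2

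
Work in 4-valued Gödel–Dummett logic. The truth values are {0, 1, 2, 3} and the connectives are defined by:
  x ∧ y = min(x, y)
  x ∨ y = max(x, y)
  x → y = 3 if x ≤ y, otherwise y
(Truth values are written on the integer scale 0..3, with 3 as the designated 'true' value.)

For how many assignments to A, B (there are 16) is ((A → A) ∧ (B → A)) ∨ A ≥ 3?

10

A = 0, B = 0 ↦ 3  ≥
A = 0, B = 1 ↦ 0  <
A = 0, B = 2 ↦ 0  <
A = 0, B = 3 ↦ 0  <
A = 1, B = 0 ↦ 3  ≥
A = 1, B = 1 ↦ 3  ≥
A = 1, B = 2 ↦ 1  <
A = 1, B = 3 ↦ 1  <
A = 2, B = 0 ↦ 3  ≥
A = 2, B = 1 ↦ 3  ≥
A = 2, B = 2 ↦ 3  ≥
A = 2, B = 3 ↦ 2  <
A = 3, B = 0 ↦ 3  ≥
A = 3, B = 1 ↦ 3  ≥
A = 3, B = 2 ↦ 3  ≥
A = 3, B = 3 ↦ 3  ≥
So 10 of the 16 assignments meet the threshold.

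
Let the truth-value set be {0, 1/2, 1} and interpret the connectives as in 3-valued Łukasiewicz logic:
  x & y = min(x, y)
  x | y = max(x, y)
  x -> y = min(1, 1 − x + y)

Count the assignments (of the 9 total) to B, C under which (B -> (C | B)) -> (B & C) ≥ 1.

1

B = 0, C = 0 ↦ 0  <
B = 0, C = 1/2 ↦ 0  <
B = 0, C = 1 ↦ 0  <
B = 1/2, C = 0 ↦ 0  <
B = 1/2, C = 1/2 ↦ 1/2  <
B = 1/2, C = 1 ↦ 1/2  <
B = 1, C = 0 ↦ 0  <
B = 1, C = 1/2 ↦ 1/2  <
B = 1, C = 1 ↦ 1  ≥
So 1 of the 9 assignments meets the threshold.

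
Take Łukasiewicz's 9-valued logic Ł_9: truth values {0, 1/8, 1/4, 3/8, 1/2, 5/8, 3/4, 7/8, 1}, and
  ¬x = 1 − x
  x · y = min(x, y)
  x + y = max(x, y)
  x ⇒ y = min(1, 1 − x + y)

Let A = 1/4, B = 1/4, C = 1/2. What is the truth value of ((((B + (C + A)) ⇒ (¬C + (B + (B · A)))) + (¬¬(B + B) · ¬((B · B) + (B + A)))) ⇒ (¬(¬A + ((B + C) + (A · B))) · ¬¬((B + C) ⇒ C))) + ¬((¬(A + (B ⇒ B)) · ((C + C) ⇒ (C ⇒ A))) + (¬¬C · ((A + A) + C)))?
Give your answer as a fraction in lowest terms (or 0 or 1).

1/2

C + A = 1/2 + 1/4 = 1/2
B + (C + A) = 1/4 + 1/2 = 1/2
¬C = ¬1/2 = 1/2
B · A = 1/4 · 1/4 = 1/4
B + (B · A) = 1/4 + 1/4 = 1/4
¬C + (B + (B · A)) = 1/2 + 1/4 = 1/2
(B + (C + A)) ⇒ (¬C + (B + (B · A))) = 1/2 ⇒ 1/2 = 1
B + B = 1/4 + 1/4 = 1/4
¬(B + B) = ¬1/4 = 3/4
¬¬(B + B) = ¬3/4 = 1/4
B · B = 1/4 · 1/4 = 1/4
B + A = 1/4 + 1/4 = 1/4
(B · B) + (B + A) = 1/4 + 1/4 = 1/4
¬((B · B) + (B + A)) = ¬1/4 = 3/4
¬¬(B + B) · ¬((B · B) + (B + A)) = 1/4 · 3/4 = 1/4
((B + (C + A)) ⇒ (¬C + (B + (B · A)))) + (¬¬(B + B) · ¬((B · B) + (B + A))) = 1 + 1/4 = 1
¬A = ¬1/4 = 3/4
B + C = 1/4 + 1/2 = 1/2
A · B = 1/4 · 1/4 = 1/4
(B + C) + (A · B) = 1/2 + 1/4 = 1/2
¬A + ((B + C) + (A · B)) = 3/4 + 1/2 = 3/4
¬(¬A + ((B + C) + (A · B))) = ¬3/4 = 1/4
B + C = 1/4 + 1/2 = 1/2
(B + C) ⇒ C = 1/2 ⇒ 1/2 = 1
¬((B + C) ⇒ C) = ¬1 = 0
¬¬((B + C) ⇒ C) = ¬0 = 1
¬(¬A + ((B + C) + (A · B))) · ¬¬((B + C) ⇒ C) = 1/4 · 1 = 1/4
(((B + (C + A)) ⇒ (¬C + (B + (B · A)))) + (¬¬(B + B) · ¬((B · B) + (B + A)))) ⇒ (¬(¬A + ((B + C) + (A · B))) · ¬¬((B + C) ⇒ C)) = 1 ⇒ 1/4 = 1/4
B ⇒ B = 1/4 ⇒ 1/4 = 1
A + (B ⇒ B) = 1/4 + 1 = 1
¬(A + (B ⇒ B)) = ¬1 = 0
C + C = 1/2 + 1/2 = 1/2
C ⇒ A = 1/2 ⇒ 1/4 = 3/4
(C + C) ⇒ (C ⇒ A) = 1/2 ⇒ 3/4 = 1
¬(A + (B ⇒ B)) · ((C + C) ⇒ (C ⇒ A)) = 0 · 1 = 0
¬C = ¬1/2 = 1/2
¬¬C = ¬1/2 = 1/2
A + A = 1/4 + 1/4 = 1/4
(A + A) + C = 1/4 + 1/2 = 1/2
¬¬C · ((A + A) + C) = 1/2 · 1/2 = 1/2
(¬(A + (B ⇒ B)) · ((C + C) ⇒ (C ⇒ A))) + (¬¬C · ((A + A) + C)) = 0 + 1/2 = 1/2
¬((¬(A + (B ⇒ B)) · ((C + C) ⇒ (C ⇒ A))) + (¬¬C · ((A + A) + C))) = ¬1/2 = 1/2
((((B + (C + A)) ⇒ (¬C + (B + (B · A)))) + (¬¬(B + B) · ¬((B · B) + (B + A)))) ⇒ (¬(¬A + ((B + C) + (A · B))) · ¬¬((B + C) ⇒ C))) + ¬((¬(A + (B ⇒ B)) · ((C + C) ⇒ (C ⇒ A))) + (¬¬C · ((A + A) + C))) = 1/4 + 1/2 = 1/2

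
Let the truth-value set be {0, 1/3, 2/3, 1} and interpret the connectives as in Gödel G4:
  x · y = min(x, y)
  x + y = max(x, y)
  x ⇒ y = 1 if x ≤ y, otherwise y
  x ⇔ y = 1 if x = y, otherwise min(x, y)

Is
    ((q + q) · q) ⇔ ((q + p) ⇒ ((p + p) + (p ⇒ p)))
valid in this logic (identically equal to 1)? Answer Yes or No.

Counterexample: take p = 0, q = 0.
q + q = 0 + 0 = 0
(q + q) · q = 0 · 0 = 0
q + p = 0 + 0 = 0
p + p = 0 + 0 = 0
p ⇒ p = 0 ⇒ 0 = 1
(p + p) + (p ⇒ p) = 0 + 1 = 1
(q + p) ⇒ ((p + p) + (p ⇒ p)) = 0 ⇒ 1 = 1
((q + q) · q) ⇔ ((q + p) ⇒ ((p + p) + (p ⇒ p))) = 0 ⇔ 1 = 0
This gives 0 ≠ 1.

No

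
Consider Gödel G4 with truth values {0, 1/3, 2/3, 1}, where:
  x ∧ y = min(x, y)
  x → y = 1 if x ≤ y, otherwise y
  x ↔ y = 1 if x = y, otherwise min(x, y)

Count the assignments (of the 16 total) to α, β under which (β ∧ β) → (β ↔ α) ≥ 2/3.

11

α = 0, β = 0 ↦ 1  ≥
α = 0, β = 1/3 ↦ 0  <
α = 0, β = 2/3 ↦ 0  <
α = 0, β = 1 ↦ 0  <
α = 1/3, β = 0 ↦ 1  ≥
α = 1/3, β = 1/3 ↦ 1  ≥
α = 1/3, β = 2/3 ↦ 1/3  <
α = 1/3, β = 1 ↦ 1/3  <
α = 2/3, β = 0 ↦ 1  ≥
α = 2/3, β = 1/3 ↦ 1  ≥
α = 2/3, β = 2/3 ↦ 1  ≥
α = 2/3, β = 1 ↦ 2/3  ≥
α = 1, β = 0 ↦ 1  ≥
α = 1, β = 1/3 ↦ 1  ≥
α = 1, β = 2/3 ↦ 1  ≥
α = 1, β = 1 ↦ 1  ≥
So 11 of the 16 assignments meet the threshold.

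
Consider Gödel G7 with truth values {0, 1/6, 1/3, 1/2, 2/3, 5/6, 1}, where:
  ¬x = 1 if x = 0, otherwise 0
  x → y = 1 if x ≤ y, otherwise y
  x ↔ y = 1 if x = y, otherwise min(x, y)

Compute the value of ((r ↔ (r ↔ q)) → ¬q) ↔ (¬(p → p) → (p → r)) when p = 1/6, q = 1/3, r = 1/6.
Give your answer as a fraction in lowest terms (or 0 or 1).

r ↔ q = 1/6 ↔ 1/3 = 1/6
r ↔ (r ↔ q) = 1/6 ↔ 1/6 = 1
¬q = ¬1/3 = 0
(r ↔ (r ↔ q)) → ¬q = 1 → 0 = 0
p → p = 1/6 → 1/6 = 1
¬(p → p) = ¬1 = 0
p → r = 1/6 → 1/6 = 1
¬(p → p) → (p → r) = 0 → 1 = 1
((r ↔ (r ↔ q)) → ¬q) ↔ (¬(p → p) → (p → r)) = 0 ↔ 1 = 0

0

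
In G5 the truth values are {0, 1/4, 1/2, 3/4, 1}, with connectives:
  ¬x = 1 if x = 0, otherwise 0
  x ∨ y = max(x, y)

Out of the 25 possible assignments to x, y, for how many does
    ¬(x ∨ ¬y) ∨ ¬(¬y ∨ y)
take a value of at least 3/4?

value 1: 4 assignments (counts)
value 0: 21 assignments
So 4 of the 25 assignments meet the threshold.

4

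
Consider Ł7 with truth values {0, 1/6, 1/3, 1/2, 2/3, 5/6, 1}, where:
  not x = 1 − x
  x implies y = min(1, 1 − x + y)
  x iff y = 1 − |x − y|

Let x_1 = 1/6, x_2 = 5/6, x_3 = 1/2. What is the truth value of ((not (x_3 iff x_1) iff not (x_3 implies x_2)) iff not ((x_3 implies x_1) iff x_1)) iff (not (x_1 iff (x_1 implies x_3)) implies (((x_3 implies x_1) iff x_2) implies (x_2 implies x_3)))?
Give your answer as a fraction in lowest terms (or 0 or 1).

5/6

x_3 iff x_1 = 1/2 iff 1/6 = 2/3
not (x_3 iff x_1) = not 2/3 = 1/3
x_3 implies x_2 = 1/2 implies 5/6 = 1
not (x_3 implies x_2) = not 1 = 0
not (x_3 iff x_1) iff not (x_3 implies x_2) = 1/3 iff 0 = 2/3
x_3 implies x_1 = 1/2 implies 1/6 = 2/3
(x_3 implies x_1) iff x_1 = 2/3 iff 1/6 = 1/2
not ((x_3 implies x_1) iff x_1) = not 1/2 = 1/2
(not (x_3 iff x_1) iff not (x_3 implies x_2)) iff not ((x_3 implies x_1) iff x_1) = 2/3 iff 1/2 = 5/6
x_1 implies x_3 = 1/6 implies 1/2 = 1
x_1 iff (x_1 implies x_3) = 1/6 iff 1 = 1/6
not (x_1 iff (x_1 implies x_3)) = not 1/6 = 5/6
x_3 implies x_1 = 1/2 implies 1/6 = 2/3
(x_3 implies x_1) iff x_2 = 2/3 iff 5/6 = 5/6
x_2 implies x_3 = 5/6 implies 1/2 = 2/3
((x_3 implies x_1) iff x_2) implies (x_2 implies x_3) = 5/6 implies 2/3 = 5/6
not (x_1 iff (x_1 implies x_3)) implies (((x_3 implies x_1) iff x_2) implies (x_2 implies x_3)) = 5/6 implies 5/6 = 1
((not (x_3 iff x_1) iff not (x_3 implies x_2)) iff not ((x_3 implies x_1) iff x_1)) iff (not (x_1 iff (x_1 implies x_3)) implies (((x_3 implies x_1) iff x_2) implies (x_2 implies x_3))) = 5/6 iff 1 = 5/6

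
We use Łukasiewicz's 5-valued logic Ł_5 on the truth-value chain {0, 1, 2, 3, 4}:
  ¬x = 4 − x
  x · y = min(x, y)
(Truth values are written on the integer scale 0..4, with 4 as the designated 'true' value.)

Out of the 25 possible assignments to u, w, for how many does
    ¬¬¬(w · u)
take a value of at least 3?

value 4: 9 assignments (counts)
value 3: 7 assignments (counts)
value 2: 5 assignments
value 1: 3 assignments
value 0: 1 assignment
So 16 of the 25 assignments meet the threshold.

16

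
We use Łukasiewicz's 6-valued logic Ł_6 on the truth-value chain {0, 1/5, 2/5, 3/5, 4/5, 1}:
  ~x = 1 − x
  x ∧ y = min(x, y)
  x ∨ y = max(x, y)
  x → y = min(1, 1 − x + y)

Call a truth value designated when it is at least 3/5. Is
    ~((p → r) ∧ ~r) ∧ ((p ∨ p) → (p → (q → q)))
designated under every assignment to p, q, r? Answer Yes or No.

Counterexample: take p = 0, q = 0, r = 0.
p → r = 0 → 0 = 1
~r = ~0 = 1
(p → r) ∧ ~r = 1 ∧ 1 = 1
~((p → r) ∧ ~r) = ~1 = 0
p ∨ p = 0 ∨ 0 = 0
q → q = 0 → 0 = 1
p → (q → q) = 0 → 1 = 1
(p ∨ p) → (p → (q → q)) = 0 → 1 = 1
~((p → r) ∧ ~r) ∧ ((p ∨ p) → (p → (q → q))) = 0 ∧ 1 = 0
This gives 0, which is below 3/5.

No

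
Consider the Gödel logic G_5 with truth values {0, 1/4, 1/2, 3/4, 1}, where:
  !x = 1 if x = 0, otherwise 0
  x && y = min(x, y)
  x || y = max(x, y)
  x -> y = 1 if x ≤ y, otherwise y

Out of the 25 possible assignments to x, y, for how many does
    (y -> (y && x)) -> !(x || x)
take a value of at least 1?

5

value 1: 5 assignments (counts)
value 0: 20 assignments
So 5 of the 25 assignments meet the threshold.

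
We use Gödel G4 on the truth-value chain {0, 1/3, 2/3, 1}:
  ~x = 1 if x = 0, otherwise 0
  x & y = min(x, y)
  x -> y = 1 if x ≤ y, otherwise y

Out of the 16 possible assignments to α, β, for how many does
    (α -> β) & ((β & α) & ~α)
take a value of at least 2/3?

α = 0, β = 0 ↦ 0  <
α = 0, β = 1/3 ↦ 0  <
α = 0, β = 2/3 ↦ 0  <
α = 0, β = 1 ↦ 0  <
α = 1/3, β = 0 ↦ 0  <
α = 1/3, β = 1/3 ↦ 0  <
α = 1/3, β = 2/3 ↦ 0  <
α = 1/3, β = 1 ↦ 0  <
α = 2/3, β = 0 ↦ 0  <
α = 2/3, β = 1/3 ↦ 0  <
α = 2/3, β = 2/3 ↦ 0  <
α = 2/3, β = 1 ↦ 0  <
α = 1, β = 0 ↦ 0  <
α = 1, β = 1/3 ↦ 0  <
α = 1, β = 2/3 ↦ 0  <
α = 1, β = 1 ↦ 0  <
So 0 of the 16 assignments meet the threshold.

0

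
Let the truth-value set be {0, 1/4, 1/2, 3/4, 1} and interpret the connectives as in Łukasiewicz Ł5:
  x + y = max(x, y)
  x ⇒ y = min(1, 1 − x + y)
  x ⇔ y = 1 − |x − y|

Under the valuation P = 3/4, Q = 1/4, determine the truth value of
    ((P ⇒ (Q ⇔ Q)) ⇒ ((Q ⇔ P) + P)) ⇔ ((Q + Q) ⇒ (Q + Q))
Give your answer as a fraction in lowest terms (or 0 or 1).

3/4

Q ⇔ Q = 1/4 ⇔ 1/4 = 1
P ⇒ (Q ⇔ Q) = 3/4 ⇒ 1 = 1
Q ⇔ P = 1/4 ⇔ 3/4 = 1/2
(Q ⇔ P) + P = 1/2 + 3/4 = 3/4
(P ⇒ (Q ⇔ Q)) ⇒ ((Q ⇔ P) + P) = 1 ⇒ 3/4 = 3/4
Q + Q = 1/4 + 1/4 = 1/4
Q + Q = 1/4 + 1/4 = 1/4
(Q + Q) ⇒ (Q + Q) = 1/4 ⇒ 1/4 = 1
((P ⇒ (Q ⇔ Q)) ⇒ ((Q ⇔ P) + P)) ⇔ ((Q + Q) ⇒ (Q + Q)) = 3/4 ⇔ 1 = 3/4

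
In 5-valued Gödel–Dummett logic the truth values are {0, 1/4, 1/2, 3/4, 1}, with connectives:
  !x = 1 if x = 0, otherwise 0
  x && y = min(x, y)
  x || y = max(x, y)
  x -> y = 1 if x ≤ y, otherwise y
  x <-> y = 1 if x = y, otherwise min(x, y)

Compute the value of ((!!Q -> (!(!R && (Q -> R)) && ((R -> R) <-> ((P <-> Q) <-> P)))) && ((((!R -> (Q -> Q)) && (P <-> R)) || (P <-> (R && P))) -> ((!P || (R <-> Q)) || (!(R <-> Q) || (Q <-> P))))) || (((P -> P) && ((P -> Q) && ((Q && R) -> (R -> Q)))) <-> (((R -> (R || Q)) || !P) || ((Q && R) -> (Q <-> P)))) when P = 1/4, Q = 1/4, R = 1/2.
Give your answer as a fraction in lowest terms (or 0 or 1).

1

!Q = !1/4 = 0
!!Q = !0 = 1
!R = !1/2 = 0
Q -> R = 1/4 -> 1/2 = 1
!R && (Q -> R) = 0 && 1 = 0
!(!R && (Q -> R)) = !0 = 1
R -> R = 1/2 -> 1/2 = 1
P <-> Q = 1/4 <-> 1/4 = 1
(P <-> Q) <-> P = 1 <-> 1/4 = 1/4
(R -> R) <-> ((P <-> Q) <-> P) = 1 <-> 1/4 = 1/4
!(!R && (Q -> R)) && ((R -> R) <-> ((P <-> Q) <-> P)) = 1 && 1/4 = 1/4
!!Q -> (!(!R && (Q -> R)) && ((R -> R) <-> ((P <-> Q) <-> P))) = 1 -> 1/4 = 1/4
!R = !1/2 = 0
Q -> Q = 1/4 -> 1/4 = 1
!R -> (Q -> Q) = 0 -> 1 = 1
P <-> R = 1/4 <-> 1/2 = 1/4
(!R -> (Q -> Q)) && (P <-> R) = 1 && 1/4 = 1/4
R && P = 1/2 && 1/4 = 1/4
P <-> (R && P) = 1/4 <-> 1/4 = 1
((!R -> (Q -> Q)) && (P <-> R)) || (P <-> (R && P)) = 1/4 || 1 = 1
!P = !1/4 = 0
R <-> Q = 1/2 <-> 1/4 = 1/4
!P || (R <-> Q) = 0 || 1/4 = 1/4
R <-> Q = 1/2 <-> 1/4 = 1/4
!(R <-> Q) = !1/4 = 0
Q <-> P = 1/4 <-> 1/4 = 1
!(R <-> Q) || (Q <-> P) = 0 || 1 = 1
(!P || (R <-> Q)) || (!(R <-> Q) || (Q <-> P)) = 1/4 || 1 = 1
(((!R -> (Q -> Q)) && (P <-> R)) || (P <-> (R && P))) -> ((!P || (R <-> Q)) || (!(R <-> Q) || (Q <-> P))) = 1 -> 1 = 1
(!!Q -> (!(!R && (Q -> R)) && ((R -> R) <-> ((P <-> Q) <-> P)))) && ((((!R -> (Q -> Q)) && (P <-> R)) || (P <-> (R && P))) -> ((!P || (R <-> Q)) || (!(R <-> Q) || (Q <-> P)))) = 1/4 && 1 = 1/4
P -> P = 1/4 -> 1/4 = 1
P -> Q = 1/4 -> 1/4 = 1
Q && R = 1/4 && 1/2 = 1/4
R -> Q = 1/2 -> 1/4 = 1/4
(Q && R) -> (R -> Q) = 1/4 -> 1/4 = 1
(P -> Q) && ((Q && R) -> (R -> Q)) = 1 && 1 = 1
(P -> P) && ((P -> Q) && ((Q && R) -> (R -> Q))) = 1 && 1 = 1
R || Q = 1/2 || 1/4 = 1/2
R -> (R || Q) = 1/2 -> 1/2 = 1
!P = !1/4 = 0
(R -> (R || Q)) || !P = 1 || 0 = 1
Q && R = 1/4 && 1/2 = 1/4
Q <-> P = 1/4 <-> 1/4 = 1
(Q && R) -> (Q <-> P) = 1/4 -> 1 = 1
((R -> (R || Q)) || !P) || ((Q && R) -> (Q <-> P)) = 1 || 1 = 1
((P -> P) && ((P -> Q) && ((Q && R) -> (R -> Q)))) <-> (((R -> (R || Q)) || !P) || ((Q && R) -> (Q <-> P))) = 1 <-> 1 = 1
((!!Q -> (!(!R && (Q -> R)) && ((R -> R) <-> ((P <-> Q) <-> P)))) && ((((!R -> (Q -> Q)) && (P <-> R)) || (P <-> (R && P))) -> ((!P || (R <-> Q)) || (!(R <-> Q) || (Q <-> P))))) || (((P -> P) && ((P -> Q) && ((Q && R) -> (R -> Q)))) <-> (((R -> (R || Q)) || !P) || ((Q && R) -> (Q <-> P)))) = 1/4 || 1 = 1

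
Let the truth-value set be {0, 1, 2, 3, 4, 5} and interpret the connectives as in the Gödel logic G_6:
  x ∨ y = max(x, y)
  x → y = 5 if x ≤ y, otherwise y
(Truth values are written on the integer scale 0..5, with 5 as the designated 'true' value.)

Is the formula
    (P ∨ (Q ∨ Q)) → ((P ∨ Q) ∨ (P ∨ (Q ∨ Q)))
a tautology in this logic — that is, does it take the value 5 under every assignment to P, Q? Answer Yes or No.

At P = 2, Q = 0, for instance:
Q ∨ Q = 0 ∨ 0 = 0
P ∨ (Q ∨ Q) = 2 ∨ 0 = 2
P ∨ Q = 2 ∨ 0 = 2
(P ∨ Q) ∨ (P ∨ (Q ∨ Q)) = 2 ∨ 2 = 2
(P ∨ (Q ∨ Q)) → ((P ∨ Q) ∨ (P ∨ (Q ∨ Q))) = 2 → 2 = 5
and checking the remaining 35 assignments likewise gives ≥ 5 in every case.

Yes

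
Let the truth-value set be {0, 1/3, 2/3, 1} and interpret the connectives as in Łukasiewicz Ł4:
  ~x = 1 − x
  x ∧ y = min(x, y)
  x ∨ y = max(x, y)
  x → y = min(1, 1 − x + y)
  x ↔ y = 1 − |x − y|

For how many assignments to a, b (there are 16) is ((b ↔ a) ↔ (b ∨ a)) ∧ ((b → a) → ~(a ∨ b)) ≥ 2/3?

a = 0, b = 0 ↦ 0  <
a = 0, b = 1/3 ↦ 2/3  ≥
a = 0, b = 2/3 ↦ 2/3  ≥
a = 0, b = 1 ↦ 0  <
a = 1/3, b = 0 ↦ 2/3  ≥
a = 1/3, b = 1/3 ↦ 1/3  <
a = 1/3, b = 2/3 ↦ 2/3  ≥
a = 1/3, b = 1 ↦ 1/3  <
a = 2/3, b = 0 ↦ 1/3  <
a = 2/3, b = 1/3 ↦ 1/3  <
a = 2/3, b = 2/3 ↦ 1/3  <
a = 2/3, b = 1 ↦ 1/3  <
a = 1, b = 0 ↦ 0  <
a = 1, b = 1/3 ↦ 0  <
a = 1, b = 2/3 ↦ 0  <
a = 1, b = 1 ↦ 0  <
So 4 of the 16 assignments meet the threshold.

4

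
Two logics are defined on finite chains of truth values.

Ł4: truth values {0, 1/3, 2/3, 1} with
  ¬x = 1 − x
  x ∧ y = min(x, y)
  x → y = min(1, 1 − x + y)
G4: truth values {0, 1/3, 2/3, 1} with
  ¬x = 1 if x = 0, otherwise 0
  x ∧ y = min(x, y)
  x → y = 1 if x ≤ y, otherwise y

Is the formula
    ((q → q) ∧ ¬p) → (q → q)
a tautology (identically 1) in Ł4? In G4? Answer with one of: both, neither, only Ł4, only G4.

In Ł4: every assignment gives 1 — tautology.
In G4: every assignment gives 1 — tautology.

both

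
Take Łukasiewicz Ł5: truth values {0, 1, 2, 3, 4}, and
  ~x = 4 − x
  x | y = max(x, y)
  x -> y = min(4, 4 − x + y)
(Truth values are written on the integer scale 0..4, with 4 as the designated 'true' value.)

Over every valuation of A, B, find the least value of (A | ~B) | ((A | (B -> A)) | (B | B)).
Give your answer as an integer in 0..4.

2

Take A = 0, B = 2:
~B = ~2 = 2
A | ~B = 0 | 2 = 2
B -> A = 2 -> 0 = 2
A | (B -> A) = 0 | 2 = 2
B | B = 2 | 2 = 2
(A | (B -> A)) | (B | B) = 2 | 2 = 2
(A | ~B) | ((A | (B -> A)) | (B | B)) = 2 | 2 = 2
No assignment yields a value below 2, so this is the minimum.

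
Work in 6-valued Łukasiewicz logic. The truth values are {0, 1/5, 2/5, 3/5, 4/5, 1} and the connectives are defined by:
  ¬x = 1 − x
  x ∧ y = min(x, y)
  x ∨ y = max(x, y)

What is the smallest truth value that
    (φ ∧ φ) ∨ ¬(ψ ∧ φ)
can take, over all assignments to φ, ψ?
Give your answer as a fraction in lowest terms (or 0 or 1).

3/5

Take φ = 2/5, ψ = 2/5:
φ ∧ φ = 2/5 ∧ 2/5 = 2/5
ψ ∧ φ = 2/5 ∧ 2/5 = 2/5
¬(ψ ∧ φ) = ¬2/5 = 3/5
(φ ∧ φ) ∨ ¬(ψ ∧ φ) = 2/5 ∨ 3/5 = 3/5
No assignment yields a value below 3/5, so this is the minimum.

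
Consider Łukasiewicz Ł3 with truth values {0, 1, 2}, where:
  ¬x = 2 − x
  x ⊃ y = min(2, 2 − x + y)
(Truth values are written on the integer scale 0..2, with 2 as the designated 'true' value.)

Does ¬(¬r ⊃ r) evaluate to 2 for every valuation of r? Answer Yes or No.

No

Counterexample: take r = 1.
¬r = ¬1 = 1
¬r ⊃ r = 1 ⊃ 1 = 2
¬(¬r ⊃ r) = ¬2 = 0
This gives 0 ≠ 2.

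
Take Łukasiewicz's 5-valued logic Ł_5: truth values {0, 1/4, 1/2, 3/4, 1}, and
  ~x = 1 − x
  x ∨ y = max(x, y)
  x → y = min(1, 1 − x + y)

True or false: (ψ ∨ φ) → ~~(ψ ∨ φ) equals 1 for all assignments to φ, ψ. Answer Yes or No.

At φ = 1/4, ψ = 1/4, for instance:
ψ ∨ φ = 1/4 ∨ 1/4 = 1/4
~(ψ ∨ φ) = ~1/4 = 3/4
~~(ψ ∨ φ) = ~3/4 = 1/4
(ψ ∨ φ) → ~~(ψ ∨ φ) = 1/4 → 1/4 = 1
and checking the remaining 24 assignments likewise gives ≥ 1 in every case.

Yes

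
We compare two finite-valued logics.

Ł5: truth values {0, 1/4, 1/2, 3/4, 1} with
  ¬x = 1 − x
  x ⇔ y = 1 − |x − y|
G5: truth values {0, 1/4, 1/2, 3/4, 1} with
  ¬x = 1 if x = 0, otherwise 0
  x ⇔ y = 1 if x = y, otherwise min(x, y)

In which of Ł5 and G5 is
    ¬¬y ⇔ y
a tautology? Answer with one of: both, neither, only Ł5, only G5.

only Ł5

In Ł5: every assignment gives 1 — tautology.
In G5: at y = 1/4 the value is 1/4 — not a tautology.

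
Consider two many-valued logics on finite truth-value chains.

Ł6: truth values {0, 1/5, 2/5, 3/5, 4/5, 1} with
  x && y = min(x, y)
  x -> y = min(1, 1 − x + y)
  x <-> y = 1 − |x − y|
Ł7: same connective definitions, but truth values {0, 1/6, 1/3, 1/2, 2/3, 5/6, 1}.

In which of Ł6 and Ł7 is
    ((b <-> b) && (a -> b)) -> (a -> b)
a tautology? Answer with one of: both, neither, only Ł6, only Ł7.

both

In Ł6: every assignment gives 1 — tautology.
In Ł7: every assignment gives 1 — tautology.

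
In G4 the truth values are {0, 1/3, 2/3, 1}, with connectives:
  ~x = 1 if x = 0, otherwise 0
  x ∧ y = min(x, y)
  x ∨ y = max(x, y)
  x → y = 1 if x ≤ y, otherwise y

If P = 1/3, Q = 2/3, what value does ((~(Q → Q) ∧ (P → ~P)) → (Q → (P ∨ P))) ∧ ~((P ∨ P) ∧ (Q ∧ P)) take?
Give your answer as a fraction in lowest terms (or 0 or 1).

Q → Q = 2/3 → 2/3 = 1
~(Q → Q) = ~1 = 0
~P = ~1/3 = 0
P → ~P = 1/3 → 0 = 0
~(Q → Q) ∧ (P → ~P) = 0 ∧ 0 = 0
P ∨ P = 1/3 ∨ 1/3 = 1/3
Q → (P ∨ P) = 2/3 → 1/3 = 1/3
(~(Q → Q) ∧ (P → ~P)) → (Q → (P ∨ P)) = 0 → 1/3 = 1
P ∨ P = 1/3 ∨ 1/3 = 1/3
Q ∧ P = 2/3 ∧ 1/3 = 1/3
(P ∨ P) ∧ (Q ∧ P) = 1/3 ∧ 1/3 = 1/3
~((P ∨ P) ∧ (Q ∧ P)) = ~1/3 = 0
((~(Q → Q) ∧ (P → ~P)) → (Q → (P ∨ P))) ∧ ~((P ∨ P) ∧ (Q ∧ P)) = 1 ∧ 0 = 0

0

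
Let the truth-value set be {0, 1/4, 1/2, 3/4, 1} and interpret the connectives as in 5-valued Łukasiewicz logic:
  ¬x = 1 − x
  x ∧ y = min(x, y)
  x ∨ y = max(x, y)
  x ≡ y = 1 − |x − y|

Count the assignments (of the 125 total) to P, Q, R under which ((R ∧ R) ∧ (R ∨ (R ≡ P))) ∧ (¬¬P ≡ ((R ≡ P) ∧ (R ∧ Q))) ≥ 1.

value 1: 15 assignments (counts)
value 3/4: 23 assignments
value 1/2: 28 assignments
value 1/4: 30 assignments
value 0: 29 assignments
So 15 of the 125 assignments meet the threshold.

15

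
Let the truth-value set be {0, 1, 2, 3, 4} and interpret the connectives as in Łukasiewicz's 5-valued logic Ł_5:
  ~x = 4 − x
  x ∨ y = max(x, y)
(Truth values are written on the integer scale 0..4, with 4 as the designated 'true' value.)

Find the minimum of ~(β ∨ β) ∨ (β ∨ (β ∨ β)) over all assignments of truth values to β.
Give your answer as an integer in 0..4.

2

Take β = 2:
β ∨ β = 2 ∨ 2 = 2
~(β ∨ β) = ~2 = 2
β ∨ β = 2 ∨ 2 = 2
β ∨ (β ∨ β) = 2 ∨ 2 = 2
~(β ∨ β) ∨ (β ∨ (β ∨ β)) = 2 ∨ 2 = 2
No assignment yields a value below 2, so this is the minimum.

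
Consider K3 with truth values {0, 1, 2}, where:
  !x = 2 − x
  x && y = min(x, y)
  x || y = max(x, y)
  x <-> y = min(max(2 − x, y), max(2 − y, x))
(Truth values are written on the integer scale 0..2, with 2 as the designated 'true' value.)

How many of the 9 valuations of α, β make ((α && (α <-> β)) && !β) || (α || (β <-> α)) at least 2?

α = 0, β = 0 ↦ 2  ≥
α = 0, β = 1 ↦ 1  <
α = 0, β = 2 ↦ 0  <
α = 1, β = 0 ↦ 1  <
α = 1, β = 1 ↦ 1  <
α = 1, β = 2 ↦ 1  <
α = 2, β = 0 ↦ 2  ≥
α = 2, β = 1 ↦ 2  ≥
α = 2, β = 2 ↦ 2  ≥
So 4 of the 9 assignments meet the threshold.

4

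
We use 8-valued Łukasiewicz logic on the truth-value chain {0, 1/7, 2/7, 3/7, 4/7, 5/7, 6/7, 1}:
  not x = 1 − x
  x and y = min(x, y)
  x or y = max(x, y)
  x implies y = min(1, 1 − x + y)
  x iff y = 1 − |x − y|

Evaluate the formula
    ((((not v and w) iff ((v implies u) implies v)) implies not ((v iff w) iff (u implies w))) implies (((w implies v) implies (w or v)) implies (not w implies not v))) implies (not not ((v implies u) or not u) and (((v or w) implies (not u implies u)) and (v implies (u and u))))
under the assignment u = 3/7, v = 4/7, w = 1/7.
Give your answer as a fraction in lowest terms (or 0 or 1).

not v = not 4/7 = 3/7
not v and w = 3/7 and 1/7 = 1/7
v implies u = 4/7 implies 3/7 = 6/7
(v implies u) implies v = 6/7 implies 4/7 = 5/7
(not v and w) iff ((v implies u) implies v) = 1/7 iff 5/7 = 3/7
v iff w = 4/7 iff 1/7 = 4/7
u implies w = 3/7 implies 1/7 = 5/7
(v iff w) iff (u implies w) = 4/7 iff 5/7 = 6/7
not ((v iff w) iff (u implies w)) = not 6/7 = 1/7
((not v and w) iff ((v implies u) implies v)) implies not ((v iff w) iff (u implies w)) = 3/7 implies 1/7 = 5/7
w implies v = 1/7 implies 4/7 = 1
w or v = 1/7 or 4/7 = 4/7
(w implies v) implies (w or v) = 1 implies 4/7 = 4/7
not w = not 1/7 = 6/7
not v = not 4/7 = 3/7
not w implies not v = 6/7 implies 3/7 = 4/7
((w implies v) implies (w or v)) implies (not w implies not v) = 4/7 implies 4/7 = 1
(((not v and w) iff ((v implies u) implies v)) implies not ((v iff w) iff (u implies w))) implies (((w implies v) implies (w or v)) implies (not w implies not v)) = 5/7 implies 1 = 1
v implies u = 4/7 implies 3/7 = 6/7
not u = not 3/7 = 4/7
(v implies u) or not u = 6/7 or 4/7 = 6/7
not ((v implies u) or not u) = not 6/7 = 1/7
not not ((v implies u) or not u) = not 1/7 = 6/7
v or w = 4/7 or 1/7 = 4/7
not u = not 3/7 = 4/7
not u implies u = 4/7 implies 3/7 = 6/7
(v or w) implies (not u implies u) = 4/7 implies 6/7 = 1
u and u = 3/7 and 3/7 = 3/7
v implies (u and u) = 4/7 implies 3/7 = 6/7
((v or w) implies (not u implies u)) and (v implies (u and u)) = 1 and 6/7 = 6/7
not not ((v implies u) or not u) and (((v or w) implies (not u implies u)) and (v implies (u and u))) = 6/7 and 6/7 = 6/7
((((not v and w) iff ((v implies u) implies v)) implies not ((v iff w) iff (u implies w))) implies (((w implies v) implies (w or v)) implies (not w implies not v))) implies (not not ((v implies u) or not u) and (((v or w) implies (not u implies u)) and (v implies (u and u)))) = 1 implies 6/7 = 6/7

6/7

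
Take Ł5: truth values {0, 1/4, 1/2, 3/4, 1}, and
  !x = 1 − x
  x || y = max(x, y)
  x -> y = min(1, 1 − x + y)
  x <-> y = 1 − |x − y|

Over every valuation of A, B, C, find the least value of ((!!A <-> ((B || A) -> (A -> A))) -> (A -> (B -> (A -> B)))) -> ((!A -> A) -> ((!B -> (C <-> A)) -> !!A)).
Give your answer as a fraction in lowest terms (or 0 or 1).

Take A = 1/2, B = 0, C = 1/2:
!A = !1/2 = 1/2
!!A = !1/2 = 1/2
B || A = 0 || 1/2 = 1/2
A -> A = 1/2 -> 1/2 = 1
(B || A) -> (A -> A) = 1/2 -> 1 = 1
!!A <-> ((B || A) -> (A -> A)) = 1/2 <-> 1 = 1/2
A -> B = 1/2 -> 0 = 1/2
B -> (A -> B) = 0 -> 1/2 = 1
A -> (B -> (A -> B)) = 1/2 -> 1 = 1
(!!A <-> ((B || A) -> (A -> A))) -> (A -> (B -> (A -> B))) = 1/2 -> 1 = 1
!A = !1/2 = 1/2
!A -> A = 1/2 -> 1/2 = 1
!B = !0 = 1
C <-> A = 1/2 <-> 1/2 = 1
!B -> (C <-> A) = 1 -> 1 = 1
!A = !1/2 = 1/2
!!A = !1/2 = 1/2
(!B -> (C <-> A)) -> !!A = 1 -> 1/2 = 1/2
(!A -> A) -> ((!B -> (C <-> A)) -> !!A) = 1 -> 1/2 = 1/2
((!!A <-> ((B || A) -> (A -> A))) -> (A -> (B -> (A -> B)))) -> ((!A -> A) -> ((!B -> (C <-> A)) -> !!A)) = 1 -> 1/2 = 1/2
No assignment yields a value below 1/2, so this is the minimum.

1/2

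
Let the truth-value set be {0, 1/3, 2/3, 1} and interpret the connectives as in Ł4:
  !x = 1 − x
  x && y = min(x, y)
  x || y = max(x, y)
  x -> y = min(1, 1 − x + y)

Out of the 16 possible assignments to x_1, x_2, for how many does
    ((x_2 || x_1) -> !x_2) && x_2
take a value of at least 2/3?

3

x_1 = 0, x_2 = 0 ↦ 0  <
x_1 = 0, x_2 = 1/3 ↦ 1/3  <
x_1 = 0, x_2 = 2/3 ↦ 2/3  ≥
x_1 = 0, x_2 = 1 ↦ 0  <
x_1 = 1/3, x_2 = 0 ↦ 0  <
x_1 = 1/3, x_2 = 1/3 ↦ 1/3  <
x_1 = 1/3, x_2 = 2/3 ↦ 2/3  ≥
x_1 = 1/3, x_2 = 1 ↦ 0  <
x_1 = 2/3, x_2 = 0 ↦ 0  <
x_1 = 2/3, x_2 = 1/3 ↦ 1/3  <
x_1 = 2/3, x_2 = 2/3 ↦ 2/3  ≥
x_1 = 2/3, x_2 = 1 ↦ 0  <
x_1 = 1, x_2 = 0 ↦ 0  <
x_1 = 1, x_2 = 1/3 ↦ 1/3  <
x_1 = 1, x_2 = 2/3 ↦ 1/3  <
x_1 = 1, x_2 = 1 ↦ 0  <
So 3 of the 16 assignments meet the threshold.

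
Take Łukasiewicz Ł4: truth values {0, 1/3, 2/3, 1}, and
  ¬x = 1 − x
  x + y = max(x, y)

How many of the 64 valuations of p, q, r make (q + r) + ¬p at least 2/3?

56

value 1: 37 assignments (counts)
value 2/3: 19 assignments (counts)
value 1/3: 7 assignments
value 0: 1 assignment
So 56 of the 64 assignments meet the threshold.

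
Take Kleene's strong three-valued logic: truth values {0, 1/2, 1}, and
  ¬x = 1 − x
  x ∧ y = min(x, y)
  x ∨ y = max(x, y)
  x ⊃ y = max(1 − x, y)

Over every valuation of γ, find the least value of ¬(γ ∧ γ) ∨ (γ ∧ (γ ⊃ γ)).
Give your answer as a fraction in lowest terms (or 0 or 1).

Take γ = 1/2:
γ ∧ γ = 1/2 ∧ 1/2 = 1/2
¬(γ ∧ γ) = ¬1/2 = 1/2
γ ⊃ γ = 1/2 ⊃ 1/2 = 1/2
γ ∧ (γ ⊃ γ) = 1/2 ∧ 1/2 = 1/2
¬(γ ∧ γ) ∨ (γ ∧ (γ ⊃ γ)) = 1/2 ∨ 1/2 = 1/2
No assignment yields a value below 1/2, so this is the minimum.

1/2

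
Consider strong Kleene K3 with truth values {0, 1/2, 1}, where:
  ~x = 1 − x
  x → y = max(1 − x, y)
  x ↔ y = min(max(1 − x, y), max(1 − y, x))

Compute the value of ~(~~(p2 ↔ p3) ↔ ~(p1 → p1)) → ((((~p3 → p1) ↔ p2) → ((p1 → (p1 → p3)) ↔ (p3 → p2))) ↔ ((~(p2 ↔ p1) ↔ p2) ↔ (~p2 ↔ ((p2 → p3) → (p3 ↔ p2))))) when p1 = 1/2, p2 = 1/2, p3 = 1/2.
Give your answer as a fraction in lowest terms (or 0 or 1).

p2 ↔ p3 = 1/2 ↔ 1/2 = 1/2
~(p2 ↔ p3) = ~1/2 = 1/2
~~(p2 ↔ p3) = ~1/2 = 1/2
p1 → p1 = 1/2 → 1/2 = 1/2
~(p1 → p1) = ~1/2 = 1/2
~~(p2 ↔ p3) ↔ ~(p1 → p1) = 1/2 ↔ 1/2 = 1/2
~(~~(p2 ↔ p3) ↔ ~(p1 → p1)) = ~1/2 = 1/2
~p3 = ~1/2 = 1/2
~p3 → p1 = 1/2 → 1/2 = 1/2
(~p3 → p1) ↔ p2 = 1/2 ↔ 1/2 = 1/2
p1 → p3 = 1/2 → 1/2 = 1/2
p1 → (p1 → p3) = 1/2 → 1/2 = 1/2
p3 → p2 = 1/2 → 1/2 = 1/2
(p1 → (p1 → p3)) ↔ (p3 → p2) = 1/2 ↔ 1/2 = 1/2
((~p3 → p1) ↔ p2) → ((p1 → (p1 → p3)) ↔ (p3 → p2)) = 1/2 → 1/2 = 1/2
p2 ↔ p1 = 1/2 ↔ 1/2 = 1/2
~(p2 ↔ p1) = ~1/2 = 1/2
~(p2 ↔ p1) ↔ p2 = 1/2 ↔ 1/2 = 1/2
~p2 = ~1/2 = 1/2
p2 → p3 = 1/2 → 1/2 = 1/2
p3 ↔ p2 = 1/2 ↔ 1/2 = 1/2
(p2 → p3) → (p3 ↔ p2) = 1/2 → 1/2 = 1/2
~p2 ↔ ((p2 → p3) → (p3 ↔ p2)) = 1/2 ↔ 1/2 = 1/2
(~(p2 ↔ p1) ↔ p2) ↔ (~p2 ↔ ((p2 → p3) → (p3 ↔ p2))) = 1/2 ↔ 1/2 = 1/2
(((~p3 → p1) ↔ p2) → ((p1 → (p1 → p3)) ↔ (p3 → p2))) ↔ ((~(p2 ↔ p1) ↔ p2) ↔ (~p2 ↔ ((p2 → p3) → (p3 ↔ p2)))) = 1/2 ↔ 1/2 = 1/2
~(~~(p2 ↔ p3) ↔ ~(p1 → p1)) → ((((~p3 → p1) ↔ p2) → ((p1 → (p1 → p3)) ↔ (p3 → p2))) ↔ ((~(p2 ↔ p1) ↔ p2) ↔ (~p2 ↔ ((p2 → p3) → (p3 ↔ p2))))) = 1/2 → 1/2 = 1/2

1/2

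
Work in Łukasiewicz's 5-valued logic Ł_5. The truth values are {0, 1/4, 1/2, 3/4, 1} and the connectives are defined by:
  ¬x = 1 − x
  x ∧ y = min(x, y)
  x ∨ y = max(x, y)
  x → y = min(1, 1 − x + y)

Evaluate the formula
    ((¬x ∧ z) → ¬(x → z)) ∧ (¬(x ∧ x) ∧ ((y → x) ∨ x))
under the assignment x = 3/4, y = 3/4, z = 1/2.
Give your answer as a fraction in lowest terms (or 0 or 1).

¬x = ¬3/4 = 1/4
¬x ∧ z = 1/4 ∧ 1/2 = 1/4
x → z = 3/4 → 1/2 = 3/4
¬(x → z) = ¬3/4 = 1/4
(¬x ∧ z) → ¬(x → z) = 1/4 → 1/4 = 1
x ∧ x = 3/4 ∧ 3/4 = 3/4
¬(x ∧ x) = ¬3/4 = 1/4
y → x = 3/4 → 3/4 = 1
(y → x) ∨ x = 1 ∨ 3/4 = 1
¬(x ∧ x) ∧ ((y → x) ∨ x) = 1/4 ∧ 1 = 1/4
((¬x ∧ z) → ¬(x → z)) ∧ (¬(x ∧ x) ∧ ((y → x) ∨ x)) = 1 ∧ 1/4 = 1/4

1/4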